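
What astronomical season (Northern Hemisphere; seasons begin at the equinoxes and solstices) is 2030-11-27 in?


Date: November 27
Astronomical Autumn (approx.; exact equinox/solstice day varies by year): September 22 to December 20
November 27 falls within the Autumn window

Autumn


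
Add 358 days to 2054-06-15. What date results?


Start: 2054-06-15, add 358 days
June 2054 has 30 days: 30 - 15 = 15 days to June 30 -> 343 left
July 2054 has 31 days -> 312 left
August 2054 has 31 days -> 281 left
September 2054 has 30 days -> 251 left
October 2054 has 31 days -> 220 left
November 2054 has 30 days -> 190 left
December 2054 has 31 days -> 159 left
January 2055 has 31 days -> 128 left
February 2055 has 28 days -> 100 left
March 2055 has 31 days -> 69 left
April 2055 has 30 days -> 39 left
May 2055 has 31 days -> 8 left
June 2055: 8 <= 30 -> lands on June 8

Result: 2055-06-08


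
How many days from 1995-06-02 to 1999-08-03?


From 1995-06-02 to 1999-08-03
1995-06-02: days before June = 31 + 28 + 31 + 30 + 31 = 151 (1995 is not a leap year); day of year = 151 + 2 = 153
1999-08-03: days before August = 31 + 28 + 31 + 30 + 31 + 30 + 31 = 212 (1999 is not a leap year); day of year = 212 + 3 = 215
Rest of 1995: 365 - 153 = 212
Full years 1996 (366), 1997 (365), 1998 (365): 1096
Total = 212 + 1096 + 215 = 1523

1523 days


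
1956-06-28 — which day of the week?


Date: June 28, 1956
Anchor: Jan 1, 1956. With p = 1956 - 1 = 1955: (p + p//4 - p//100 + p//400) mod 7 = (1955 + 488 - 19 + 4) mod 7 = 2428 mod 7 = 6 -> Sunday (Mon=0 ... Sun=6)
Days before June (Jan-May): 152; offset = 152 + 28 - 1 = 179
Weekday index = (6 + 179) mod 7 = 3

Day of the week: Thursday


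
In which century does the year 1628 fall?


Century = (year - 1) // 100 + 1
= (1628 - 1) // 100 + 1
= 1627 // 100 + 1
= 16 + 1

17th century


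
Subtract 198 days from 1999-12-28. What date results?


Start: 1999-12-28, subtract 198 days
Back 28 days from December 28 reaches November 30, 1999 -> 170 left
November 1999 has 30 days -> back to October 31, 1999 -> 140 left
October 1999 has 31 days -> back to September 30, 1999 -> 109 left
September 1999 has 30 days -> back to August 31, 1999 -> 79 left
August 1999 has 31 days -> back to July 31, 1999 -> 48 left
July 1999 has 31 days -> back to June 30, 1999 -> 17 left
June 1999: 30 - 17 = 13 -> lands on June 13

Result: 1999-06-13


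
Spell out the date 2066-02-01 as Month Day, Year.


ISO 2066-02-01 parses as year=2066, month=02, day=01
Month 2 -> February

February 1, 2066


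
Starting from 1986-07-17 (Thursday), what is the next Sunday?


Current: Thursday
Target: Sunday
Days ahead: 3

Next Sunday: 1986-07-20


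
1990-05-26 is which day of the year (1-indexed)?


Date: May 26, 1990
Days in months 1 through 4: 120
Plus 26 days in May

Day of year: 146


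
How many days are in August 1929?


August 1929

31 days


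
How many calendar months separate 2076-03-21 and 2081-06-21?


From March 2076 to June 2081
5 years * 12 = 60 months, plus 3 months = 63

63 months


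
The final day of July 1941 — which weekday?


July 1941 has 31 days
Anchor: Jan 1, 1941. With p = 1941 - 1 = 1940: (p + p//4 - p//100 + p//400) mod 7 = (1940 + 485 - 19 + 4) mod 7 = 2410 mod 7 = 2 -> Wednesday (Mon=0 ... Sun=6)
Days before July (Jan-Jun): 181; July 1 index = (2 + 181) mod 7 = 1 -> Tuesday
Last day offset: 31 - 1 = 30 days
Weekday index = (1 + 30) mod 7 = 3

Thursday, July 31


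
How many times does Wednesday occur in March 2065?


March 2065 has 31 days
Anchor: Jan 1, 2065. With p = 2065 - 1 = 2064: (p + p//4 - p//100 + p//400) mod 7 = (2064 + 516 - 20 + 5) mod 7 = 2565 mod 7 = 3 -> Thursday (Mon=0 ... Sun=6)
Days before March (Jan-Feb): 59; March 1 index = (3 + 59) mod 7 = 6 -> Sunday
First Wednesday is March 4
Wednesdays: 4, 11, 18, 25

4 Wednesdays


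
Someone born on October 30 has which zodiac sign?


Date: October 30
Conventional tropical zodiac dates: Scorpio from October 23 onward; Sagittarius starts November 22
October 30 falls within the Scorpio range

Scorpio


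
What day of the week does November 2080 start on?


Target: November 1, 2080
Anchor: Jan 1, 2080. With p = 2080 - 1 = 2079: (p + p//4 - p//100 + p//400) mod 7 = (2079 + 519 - 20 + 5) mod 7 = 2583 mod 7 = 0 -> Monday (Mon=0 ... Sun=6)
Days before November (Jan-Oct): 305 days
Weekday index = (0 + 305) mod 7 = 4

Friday


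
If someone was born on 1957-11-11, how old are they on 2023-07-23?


Birth: 1957-11-11
Reference: 2023-07-23
Year difference: 2023 - 1957 = 66
Birthday not yet reached in 2023, subtract 1

65 years old


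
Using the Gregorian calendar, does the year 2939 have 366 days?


Gregorian leap year rule: divisible by 4, but not by 100, unless also by 400.
2939 is not divisible by 4 -> not a leap year

No


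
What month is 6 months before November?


November is month 11
11 - 6 = 5

May


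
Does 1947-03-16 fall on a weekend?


Anchor: Jan 1, 1947. With p = 1947 - 1 = 1946: (p + p//4 - p//100 + p//400) mod 7 = (1946 + 486 - 19 + 4) mod 7 = 2417 mod 7 = 2 -> Wednesday (Mon=0 ... Sun=6)
Day of year: 75; offset = 74
Weekday index = (2 + 74) mod 7 = 6 -> Sunday
Weekend days: Saturday, Sunday

Yes


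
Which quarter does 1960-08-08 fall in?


Month: August (month 8)
Q1: Jan-Mar, Q2: Apr-Jun, Q3: Jul-Sep, Q4: Oct-Dec

Q3


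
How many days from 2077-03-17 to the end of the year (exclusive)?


Day of year: 76 of 365
Remaining = 365 - 76

289 days


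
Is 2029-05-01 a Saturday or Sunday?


Anchor: Jan 1, 2029. With p = 2029 - 1 = 2028: (p + p//4 - p//100 + p//400) mod 7 = (2028 + 507 - 20 + 5) mod 7 = 2520 mod 7 = 0 -> Monday (Mon=0 ... Sun=6)
Day of year: 121; offset = 120
Weekday index = (0 + 120) mod 7 = 1 -> Tuesday
Weekend days: Saturday, Sunday

No


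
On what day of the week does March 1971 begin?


Target: March 1, 1971
Anchor: Jan 1, 1971. With p = 1971 - 1 = 1970: (p + p//4 - p//100 + p//400) mod 7 = (1970 + 492 - 19 + 4) mod 7 = 2447 mod 7 = 4 -> Friday (Mon=0 ... Sun=6)
Days before March (Jan-Feb): 59 days
Weekday index = (4 + 59) mod 7 = 0

Monday


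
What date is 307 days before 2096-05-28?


Start: 2096-05-28, subtract 307 days
Back 28 days from May 28 reaches April 30, 2096 -> 279 left
April 2096 has 30 days -> back to March 31, 2096 -> 249 left
March 2096 has 31 days -> back to February 29, 2096 -> 218 left
February 2096 has 29 days -> back to January 31, 2096 -> 189 left
January 2096 has 31 days -> back to December 31, 2095 -> 158 left
December 2095 has 31 days -> back to November 30, 2095 -> 127 left
November 2095 has 30 days -> back to October 31, 2095 -> 97 left
October 2095 has 31 days -> back to September 30, 2095 -> 66 left
September 2095 has 30 days -> back to August 31, 2095 -> 36 left
August 2095 has 31 days -> back to July 31, 2095 -> 5 left
July 2095: 31 - 5 = 26 -> lands on July 26

Result: 2095-07-26


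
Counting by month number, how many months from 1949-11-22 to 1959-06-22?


From November 1949 to June 1959
10 years * 12 = 120 months, minus 5 months = 115

115 months


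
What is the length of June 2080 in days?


June 2080

30 days


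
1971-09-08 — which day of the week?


Date: September 8, 1971
Anchor: Jan 1, 1971. With p = 1971 - 1 = 1970: (p + p//4 - p//100 + p//400) mod 7 = (1970 + 492 - 19 + 4) mod 7 = 2447 mod 7 = 4 -> Friday (Mon=0 ... Sun=6)
Days before September (Jan-Aug): 243; offset = 243 + 8 - 1 = 250
Weekday index = (4 + 250) mod 7 = 2

Day of the week: Wednesday


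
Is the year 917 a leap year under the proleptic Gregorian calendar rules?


Gregorian leap year rule: divisible by 4, but not by 100, unless also by 400.
917 is not divisible by 4 -> not a leap year

No


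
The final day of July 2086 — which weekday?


July 2086 has 31 days
Anchor: Jan 1, 2086. With p = 2086 - 1 = 2085: (p + p//4 - p//100 + p//400) mod 7 = (2085 + 521 - 20 + 5) mod 7 = 2591 mod 7 = 1 -> Tuesday (Mon=0 ... Sun=6)
Days before July (Jan-Jun): 181; July 1 index = (1 + 181) mod 7 = 0 -> Monday
Last day offset: 31 - 1 = 30 days
Weekday index = (0 + 30) mod 7 = 2

Wednesday, July 31


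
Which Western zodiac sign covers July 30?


Date: July 30
Conventional tropical zodiac dates: Leo from July 23 onward; Virgo starts August 23
July 30 falls within the Leo range

Leo


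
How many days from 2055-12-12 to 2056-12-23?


From 2055-12-12 to 2056-12-23
2055-12-12: days before December = 31 + 28 + 31 + 30 + 31 + 30 + 31 + 31 + 30 + 31 + 30 = 334 (2055 is not a leap year); day of year = 334 + 12 = 346
2056-12-23: days before December = 31 + 29 + 31 + 30 + 31 + 30 + 31 + 31 + 30 + 31 + 30 = 335 (2056 is a leap year); day of year = 335 + 23 = 358
Rest of 2055: 365 - 346 = 19
Total = 19 + 358 = 377

377 days


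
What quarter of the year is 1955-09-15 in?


Month: September (month 9)
Q1: Jan-Mar, Q2: Apr-Jun, Q3: Jul-Sep, Q4: Oct-Dec

Q3


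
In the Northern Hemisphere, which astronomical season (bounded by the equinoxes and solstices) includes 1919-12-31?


Date: December 31
Astronomical Winter (approx.; exact equinox/solstice day varies by year): December 21 to March 19
December 31 falls within the Winter window

Winter


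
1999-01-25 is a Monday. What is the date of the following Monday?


Current: Monday
Target: Monday
Days ahead: 7

Next Monday: 1999-02-01


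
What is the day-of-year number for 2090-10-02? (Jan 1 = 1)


Date: October 2, 2090
Days in months 1 through 9: 273
Plus 2 days in October

Day of year: 275


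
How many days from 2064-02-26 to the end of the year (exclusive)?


Day of year: 57 of 366
Remaining = 366 - 57

309 days


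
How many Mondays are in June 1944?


June 1944 has 30 days
Anchor: Jan 1, 1944. With p = 1944 - 1 = 1943: (p + p//4 - p//100 + p//400) mod 7 = (1943 + 485 - 19 + 4) mod 7 = 2413 mod 7 = 5 -> Saturday (Mon=0 ... Sun=6)
Days before June (Jan-May): 152; June 1 index = (5 + 152) mod 7 = 3 -> Thursday
First Monday is June 5
Mondays: 5, 12, 19, 26

4 Mondays


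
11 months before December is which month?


December is month 12
12 - 11 = 1

January


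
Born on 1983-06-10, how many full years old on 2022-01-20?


Birth: 1983-06-10
Reference: 2022-01-20
Year difference: 2022 - 1983 = 39
Birthday not yet reached in 2022, subtract 1

38 years old


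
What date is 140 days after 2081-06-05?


Start: 2081-06-05, add 140 days
June 2081 has 30 days: 30 - 5 = 25 days to June 30 -> 115 left
July 2081 has 31 days -> 84 left
August 2081 has 31 days -> 53 left
September 2081 has 30 days -> 23 left
October 2081: 23 <= 31 -> lands on October 23

Result: 2081-10-23


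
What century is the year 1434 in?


Century = (year - 1) // 100 + 1
= (1434 - 1) // 100 + 1
= 1433 // 100 + 1
= 14 + 1

15th century


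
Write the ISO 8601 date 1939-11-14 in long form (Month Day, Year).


ISO 1939-11-14 parses as year=1939, month=11, day=14
Month 11 -> November

November 14, 1939


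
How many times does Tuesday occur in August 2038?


August 2038 has 31 days
Anchor: Jan 1, 2038. With p = 2038 - 1 = 2037: (p + p//4 - p//100 + p//400) mod 7 = (2037 + 509 - 20 + 5) mod 7 = 2531 mod 7 = 4 -> Friday (Mon=0 ... Sun=6)
Days before August (Jan-Jul): 212; August 1 index = (4 + 212) mod 7 = 6 -> Sunday
First Tuesday is August 3
Tuesdays: 3, 10, 17, 24, 31

5 Tuesdays


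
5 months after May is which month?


May is month 5
5 + 5 = 10

October


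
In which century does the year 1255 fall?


Century = (year - 1) // 100 + 1
= (1255 - 1) // 100 + 1
= 1254 // 100 + 1
= 12 + 1

13th century


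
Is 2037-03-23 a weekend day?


Anchor: Jan 1, 2037. With p = 2037 - 1 = 2036: (p + p//4 - p//100 + p//400) mod 7 = (2036 + 509 - 20 + 5) mod 7 = 2530 mod 7 = 3 -> Thursday (Mon=0 ... Sun=6)
Day of year: 82; offset = 81
Weekday index = (3 + 81) mod 7 = 0 -> Monday
Weekend days: Saturday, Sunday

No


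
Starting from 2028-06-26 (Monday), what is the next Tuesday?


Current: Monday
Target: Tuesday
Days ahead: 1

Next Tuesday: 2028-06-27


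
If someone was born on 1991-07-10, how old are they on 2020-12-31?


Birth: 1991-07-10
Reference: 2020-12-31
Year difference: 2020 - 1991 = 29

29 years old


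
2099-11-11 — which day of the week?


Date: November 11, 2099
Anchor: Jan 1, 2099. With p = 2099 - 1 = 2098: (p + p//4 - p//100 + p//400) mod 7 = (2098 + 524 - 20 + 5) mod 7 = 2607 mod 7 = 3 -> Thursday (Mon=0 ... Sun=6)
Days before November (Jan-Oct): 304; offset = 304 + 11 - 1 = 314
Weekday index = (3 + 314) mod 7 = 2

Day of the week: Wednesday


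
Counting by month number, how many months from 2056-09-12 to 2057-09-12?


From September 2056 to September 2057
1 year * 12 = 12 months = 12

12 months


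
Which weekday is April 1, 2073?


Target: April 1, 2073
Anchor: Jan 1, 2073. With p = 2073 - 1 = 2072: (p + p//4 - p//100 + p//400) mod 7 = (2072 + 518 - 20 + 5) mod 7 = 2575 mod 7 = 6 -> Sunday (Mon=0 ... Sun=6)
Days before April (Jan-Mar): 90 days
Weekday index = (6 + 90) mod 7 = 5

Saturday


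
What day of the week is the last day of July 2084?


July 2084 has 31 days
Anchor: Jan 1, 2084. With p = 2084 - 1 = 2083: (p + p//4 - p//100 + p//400) mod 7 = (2083 + 520 - 20 + 5) mod 7 = 2588 mod 7 = 5 -> Saturday (Mon=0 ... Sun=6)
Days before July (Jan-Jun): 182; July 1 index = (5 + 182) mod 7 = 5 -> Saturday
Last day offset: 31 - 1 = 30 days
Weekday index = (5 + 30) mod 7 = 0

Monday, July 31


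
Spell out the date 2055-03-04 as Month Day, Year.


ISO 2055-03-04 parses as year=2055, month=03, day=04
Month 3 -> March

March 4, 2055


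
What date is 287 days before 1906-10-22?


Start: 1906-10-22, subtract 287 days
Back 22 days from October 22 reaches September 30, 1906 -> 265 left
September 1906 has 30 days -> back to August 31, 1906 -> 235 left
August 1906 has 31 days -> back to July 31, 1906 -> 204 left
July 1906 has 31 days -> back to June 30, 1906 -> 173 left
June 1906 has 30 days -> back to May 31, 1906 -> 143 left
May 1906 has 31 days -> back to April 30, 1906 -> 112 left
April 1906 has 30 days -> back to March 31, 1906 -> 82 left
March 1906 has 31 days -> back to February 28, 1906 -> 51 left
February 1906 has 28 days -> back to January 31, 1906 -> 23 left
January 1906: 31 - 23 = 8 -> lands on January 8

Result: 1906-01-08


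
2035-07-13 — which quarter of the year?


Month: July (month 7)
Q1: Jan-Mar, Q2: Apr-Jun, Q3: Jul-Sep, Q4: Oct-Dec

Q3


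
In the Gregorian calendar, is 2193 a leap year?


Gregorian leap year rule: divisible by 4, but not by 100, unless also by 400.
2193 is not divisible by 4 -> not a leap year

No


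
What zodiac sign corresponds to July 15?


Date: July 15
Conventional tropical zodiac dates: Cancer from June 21 onward; Leo starts July 23
July 15 falls within the Cancer range

Cancer


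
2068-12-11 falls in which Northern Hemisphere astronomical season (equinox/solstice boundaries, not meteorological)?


Date: December 11
Astronomical Autumn (approx.; exact equinox/solstice day varies by year): September 22 to December 20
December 11 falls within the Autumn window

Autumn


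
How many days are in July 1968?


July 1968

31 days


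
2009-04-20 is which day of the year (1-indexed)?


Date: April 20, 2009
Days in months 1 through 3: 90
Plus 20 days in April

Day of year: 110


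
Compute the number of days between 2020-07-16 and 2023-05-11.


From 2020-07-16 to 2023-05-11
2020-07-16: days before July = 31 + 29 + 31 + 30 + 31 + 30 = 182 (2020 is a leap year); day of year = 182 + 16 = 198
2023-05-11: days before May = 31 + 28 + 31 + 30 = 120 (2023 is not a leap year); day of year = 120 + 11 = 131
Rest of 2020: 366 - 198 = 168
Full years 2021 (365), 2022 (365): 730
Total = 168 + 730 + 131 = 1029

1029 days


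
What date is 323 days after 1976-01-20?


Start: 1976-01-20, add 323 days
January 1976 has 31 days: 31 - 20 = 11 days to January 31 -> 312 left
February 1976 has 29 days -> 283 left
March 1976 has 31 days -> 252 left
April 1976 has 30 days -> 222 left
May 1976 has 31 days -> 191 left
June 1976 has 30 days -> 161 left
July 1976 has 31 days -> 130 left
August 1976 has 31 days -> 99 left
September 1976 has 30 days -> 69 left
October 1976 has 31 days -> 38 left
November 1976 has 30 days -> 8 left
December 1976: 8 <= 31 -> lands on December 8

Result: 1976-12-08


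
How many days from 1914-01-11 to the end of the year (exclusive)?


Day of year: 11 of 365
Remaining = 365 - 11

354 days


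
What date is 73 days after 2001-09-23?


Start: 2001-09-23, add 73 days
September 2001 has 30 days: 30 - 23 = 7 days to September 30 -> 66 left
October 2001 has 31 days -> 35 left
November 2001 has 30 days -> 5 left
December 2001: 5 <= 31 -> lands on December 5

Result: 2001-12-05


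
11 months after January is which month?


January is month 1
1 + 11 = 12

December


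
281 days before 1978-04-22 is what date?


Start: 1978-04-22, subtract 281 days
Back 22 days from April 22 reaches March 31, 1978 -> 259 left
March 1978 has 31 days -> back to February 28, 1978 -> 228 left
February 1978 has 28 days -> back to January 31, 1978 -> 200 left
January 1978 has 31 days -> back to December 31, 1977 -> 169 left
December 1977 has 31 days -> back to November 30, 1977 -> 138 left
November 1977 has 30 days -> back to October 31, 1977 -> 108 left
October 1977 has 31 days -> back to September 30, 1977 -> 77 left
September 1977 has 30 days -> back to August 31, 1977 -> 47 left
August 1977 has 31 days -> back to July 31, 1977 -> 16 left
July 1977: 31 - 16 = 15 -> lands on July 15

Result: 1977-07-15


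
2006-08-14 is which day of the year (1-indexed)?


Date: August 14, 2006
Days in months 1 through 7: 212
Plus 14 days in August

Day of year: 226


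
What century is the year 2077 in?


Century = (year - 1) // 100 + 1
= (2077 - 1) // 100 + 1
= 2076 // 100 + 1
= 20 + 1

21st century


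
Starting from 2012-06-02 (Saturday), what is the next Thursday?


Current: Saturday
Target: Thursday
Days ahead: 5

Next Thursday: 2012-06-07


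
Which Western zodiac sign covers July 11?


Date: July 11
Conventional tropical zodiac dates: Cancer from June 21 onward; Leo starts July 23
July 11 falls within the Cancer range

Cancer


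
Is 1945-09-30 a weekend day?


Anchor: Jan 1, 1945. With p = 1945 - 1 = 1944: (p + p//4 - p//100 + p//400) mod 7 = (1944 + 486 - 19 + 4) mod 7 = 2415 mod 7 = 0 -> Monday (Mon=0 ... Sun=6)
Day of year: 273; offset = 272
Weekday index = (0 + 272) mod 7 = 6 -> Sunday
Weekend days: Saturday, Sunday

Yes


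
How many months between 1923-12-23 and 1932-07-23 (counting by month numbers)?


From December 1923 to July 1932
9 years * 12 = 108 months, minus 5 months = 103

103 months


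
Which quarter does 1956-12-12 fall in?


Month: December (month 12)
Q1: Jan-Mar, Q2: Apr-Jun, Q3: Jul-Sep, Q4: Oct-Dec

Q4


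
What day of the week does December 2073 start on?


Target: December 1, 2073
Anchor: Jan 1, 2073. With p = 2073 - 1 = 2072: (p + p//4 - p//100 + p//400) mod 7 = (2072 + 518 - 20 + 5) mod 7 = 2575 mod 7 = 6 -> Sunday (Mon=0 ... Sun=6)
Days before December (Jan-Nov): 334 days
Weekday index = (6 + 334) mod 7 = 4

Friday


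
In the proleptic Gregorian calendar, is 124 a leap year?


Gregorian leap year rule: divisible by 4, but not by 100, unless also by 400.
124 is divisible by 4 but not 100 -> leap year

Yes


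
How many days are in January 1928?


January 1928

31 days


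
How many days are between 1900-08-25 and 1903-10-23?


From 1900-08-25 to 1903-10-23
1900-08-25: days before August = 31 + 28 + 31 + 30 + 31 + 30 + 31 = 212 (1900 is not a leap year); day of year = 212 + 25 = 237
1903-10-23: days before October = 31 + 28 + 31 + 30 + 31 + 30 + 31 + 31 + 30 = 273 (1903 is not a leap year); day of year = 273 + 23 = 296
Rest of 1900: 365 - 237 = 128
Full years 1901 (365), 1902 (365): 730
Total = 128 + 730 + 296 = 1154

1154 days


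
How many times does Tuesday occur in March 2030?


March 2030 has 31 days
Anchor: Jan 1, 2030. With p = 2030 - 1 = 2029: (p + p//4 - p//100 + p//400) mod 7 = (2029 + 507 - 20 + 5) mod 7 = 2521 mod 7 = 1 -> Tuesday (Mon=0 ... Sun=6)
Days before March (Jan-Feb): 59; March 1 index = (1 + 59) mod 7 = 4 -> Friday
First Tuesday is March 5
Tuesdays: 5, 12, 19, 26

4 Tuesdays


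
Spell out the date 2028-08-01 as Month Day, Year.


ISO 2028-08-01 parses as year=2028, month=08, day=01
Month 8 -> August

August 1, 2028


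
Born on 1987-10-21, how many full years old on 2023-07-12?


Birth: 1987-10-21
Reference: 2023-07-12
Year difference: 2023 - 1987 = 36
Birthday not yet reached in 2023, subtract 1

35 years old


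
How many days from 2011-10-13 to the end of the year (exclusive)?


Day of year: 286 of 365
Remaining = 365 - 286

79 days


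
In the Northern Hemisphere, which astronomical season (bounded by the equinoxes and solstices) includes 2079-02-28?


Date: February 28
Astronomical Winter (approx.; exact equinox/solstice day varies by year): December 21 to March 19
February 28 falls within the Winter window

Winter


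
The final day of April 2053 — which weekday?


April 2053 has 30 days
Anchor: Jan 1, 2053. With p = 2053 - 1 = 2052: (p + p//4 - p//100 + p//400) mod 7 = (2052 + 513 - 20 + 5) mod 7 = 2550 mod 7 = 2 -> Wednesday (Mon=0 ... Sun=6)
Days before April (Jan-Mar): 90; April 1 index = (2 + 90) mod 7 = 1 -> Tuesday
Last day offset: 30 - 1 = 29 days
Weekday index = (1 + 29) mod 7 = 2

Wednesday, April 30


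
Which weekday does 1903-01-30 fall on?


Date: January 30, 1903
Anchor: Jan 1, 1903. With p = 1903 - 1 = 1902: (p + p//4 - p//100 + p//400) mod 7 = (1902 + 475 - 19 + 4) mod 7 = 2362 mod 7 = 3 -> Thursday (Mon=0 ... Sun=6)
Days into year = 30 - 1 = 29
Weekday index = (3 + 29) mod 7 = 4

Day of the week: Friday


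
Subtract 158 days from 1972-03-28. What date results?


Start: 1972-03-28, subtract 158 days
Back 28 days from March 28 reaches February 29, 1972 -> 130 left
February 1972 has 29 days -> back to January 31, 1972 -> 101 left
January 1972 has 31 days -> back to December 31, 1971 -> 70 left
December 1971 has 31 days -> back to November 30, 1971 -> 39 left
November 1971 has 30 days -> back to October 31, 1971 -> 9 left
October 1971: 31 - 9 = 22 -> lands on October 22

Result: 1971-10-22


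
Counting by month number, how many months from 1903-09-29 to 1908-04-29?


From September 1903 to April 1908
5 years * 12 = 60 months, minus 5 months = 55

55 months


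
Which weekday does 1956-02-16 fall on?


Date: February 16, 1956
Anchor: Jan 1, 1956. With p = 1956 - 1 = 1955: (p + p//4 - p//100 + p//400) mod 7 = (1955 + 488 - 19 + 4) mod 7 = 2428 mod 7 = 6 -> Sunday (Mon=0 ... Sun=6)
Days before February (Jan): 31; offset = 31 + 16 - 1 = 46
Weekday index = (6 + 46) mod 7 = 3

Day of the week: Thursday


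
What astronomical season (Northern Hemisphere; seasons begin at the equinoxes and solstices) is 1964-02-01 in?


Date: February 1
Astronomical Winter (approx.; exact equinox/solstice day varies by year): December 21 to March 19
February 1 falls within the Winter window

Winter


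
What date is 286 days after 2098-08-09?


Start: 2098-08-09, add 286 days
August 2098 has 31 days: 31 - 9 = 22 days to August 31 -> 264 left
September 2098 has 30 days -> 234 left
October 2098 has 31 days -> 203 left
November 2098 has 30 days -> 173 left
December 2098 has 31 days -> 142 left
January 2099 has 31 days -> 111 left
February 2099 has 28 days -> 83 left
March 2099 has 31 days -> 52 left
April 2099 has 30 days -> 22 left
May 2099: 22 <= 31 -> lands on May 22

Result: 2099-05-22


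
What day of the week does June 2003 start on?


Target: June 1, 2003
Anchor: Jan 1, 2003. With p = 2003 - 1 = 2002: (p + p//4 - p//100 + p//400) mod 7 = (2002 + 500 - 20 + 5) mod 7 = 2487 mod 7 = 2 -> Wednesday (Mon=0 ... Sun=6)
Days before June (Jan-May): 151 days
Weekday index = (2 + 151) mod 7 = 6

Sunday


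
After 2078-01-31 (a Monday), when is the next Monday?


Current: Monday
Target: Monday
Days ahead: 7

Next Monday: 2078-02-07


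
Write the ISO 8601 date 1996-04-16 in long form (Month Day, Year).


ISO 1996-04-16 parses as year=1996, month=04, day=16
Month 4 -> April

April 16, 1996


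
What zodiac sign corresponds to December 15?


Date: December 15
Conventional tropical zodiac dates: Sagittarius from November 22 onward; Capricorn starts December 22
December 15 falls within the Sagittarius range

Sagittarius


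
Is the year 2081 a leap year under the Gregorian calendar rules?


Gregorian leap year rule: divisible by 4, but not by 100, unless also by 400.
2081 is not divisible by 4 -> not a leap year

No


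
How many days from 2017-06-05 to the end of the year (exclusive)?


Day of year: 156 of 365
Remaining = 365 - 156

209 days


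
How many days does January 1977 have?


January 1977

31 days


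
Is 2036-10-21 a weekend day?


Anchor: Jan 1, 2036. With p = 2036 - 1 = 2035: (p + p//4 - p//100 + p//400) mod 7 = (2035 + 508 - 20 + 5) mod 7 = 2528 mod 7 = 1 -> Tuesday (Mon=0 ... Sun=6)
Day of year: 295; offset = 294
Weekday index = (1 + 294) mod 7 = 1 -> Tuesday
Weekend days: Saturday, Sunday

No


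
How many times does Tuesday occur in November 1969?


November 1969 has 30 days
Anchor: Jan 1, 1969. With p = 1969 - 1 = 1968: (p + p//4 - p//100 + p//400) mod 7 = (1968 + 492 - 19 + 4) mod 7 = 2445 mod 7 = 2 -> Wednesday (Mon=0 ... Sun=6)
Days before November (Jan-Oct): 304; November 1 index = (2 + 304) mod 7 = 5 -> Saturday
First Tuesday is November 4
Tuesdays: 4, 11, 18, 25

4 Tuesdays


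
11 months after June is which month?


June is month 6
6 + 11 = 17; wrap: 17 - 12 = 5

May


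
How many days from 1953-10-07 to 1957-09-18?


From 1953-10-07 to 1957-09-18
1953-10-07: days before October = 31 + 28 + 31 + 30 + 31 + 30 + 31 + 31 + 30 = 273 (1953 is not a leap year); day of year = 273 + 7 = 280
1957-09-18: days before September = 31 + 28 + 31 + 30 + 31 + 30 + 31 + 31 = 243 (1957 is not a leap year); day of year = 243 + 18 = 261
Rest of 1953: 365 - 280 = 85
Full years 1954 (365), 1955 (365), 1956 (366): 1096
Total = 85 + 1096 + 261 = 1442

1442 days


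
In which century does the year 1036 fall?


Century = (year - 1) // 100 + 1
= (1036 - 1) // 100 + 1
= 1035 // 100 + 1
= 10 + 1

11th century


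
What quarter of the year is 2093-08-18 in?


Month: August (month 8)
Q1: Jan-Mar, Q2: Apr-Jun, Q3: Jul-Sep, Q4: Oct-Dec

Q3


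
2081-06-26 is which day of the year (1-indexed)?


Date: June 26, 2081
Days in months 1 through 5: 151
Plus 26 days in June

Day of year: 177


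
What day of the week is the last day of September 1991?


September 1991 has 30 days
Anchor: Jan 1, 1991. With p = 1991 - 1 = 1990: (p + p//4 - p//100 + p//400) mod 7 = (1990 + 497 - 19 + 4) mod 7 = 2472 mod 7 = 1 -> Tuesday (Mon=0 ... Sun=6)
Days before September (Jan-Aug): 243; September 1 index = (1 + 243) mod 7 = 6 -> Sunday
Last day offset: 30 - 1 = 29 days
Weekday index = (6 + 29) mod 7 = 0

Monday, September 30


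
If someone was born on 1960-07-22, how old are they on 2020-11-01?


Birth: 1960-07-22
Reference: 2020-11-01
Year difference: 2020 - 1960 = 60

60 years old


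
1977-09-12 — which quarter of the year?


Month: September (month 9)
Q1: Jan-Mar, Q2: Apr-Jun, Q3: Jul-Sep, Q4: Oct-Dec

Q3


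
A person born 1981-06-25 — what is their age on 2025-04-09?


Birth: 1981-06-25
Reference: 2025-04-09
Year difference: 2025 - 1981 = 44
Birthday not yet reached in 2025, subtract 1

43 years old


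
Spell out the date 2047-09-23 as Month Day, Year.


ISO 2047-09-23 parses as year=2047, month=09, day=23
Month 9 -> September

September 23, 2047


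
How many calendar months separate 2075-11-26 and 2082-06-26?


From November 2075 to June 2082
7 years * 12 = 84 months, minus 5 months = 79

79 months


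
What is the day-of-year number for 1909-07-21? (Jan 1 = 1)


Date: July 21, 1909
Days in months 1 through 6: 181
Plus 21 days in July

Day of year: 202


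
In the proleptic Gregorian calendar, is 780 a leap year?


Gregorian leap year rule: divisible by 4, but not by 100, unless also by 400.
780 is divisible by 4 but not 100 -> leap year

Yes


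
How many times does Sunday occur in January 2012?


January 2012 has 31 days
Anchor: Jan 1, 2012. With p = 2012 - 1 = 2011: (p + p//4 - p//100 + p//400) mod 7 = (2011 + 502 - 20 + 5) mod 7 = 2498 mod 7 = 6 -> Sunday (Mon=0 ... Sun=6)
January 1 is the anchor itself -> Sunday
First Sunday is January 1
Sundays: 1, 8, 15, 22, 29

5 Sundays


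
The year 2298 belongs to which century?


Century = (year - 1) // 100 + 1
= (2298 - 1) // 100 + 1
= 2297 // 100 + 1
= 22 + 1

23rd century


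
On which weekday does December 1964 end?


December 1964 has 31 days
Anchor: Jan 1, 1964. With p = 1964 - 1 = 1963: (p + p//4 - p//100 + p//400) mod 7 = (1963 + 490 - 19 + 4) mod 7 = 2438 mod 7 = 2 -> Wednesday (Mon=0 ... Sun=6)
Days before December (Jan-Nov): 335; December 1 index = (2 + 335) mod 7 = 1 -> Tuesday
Last day offset: 31 - 1 = 30 days
Weekday index = (1 + 30) mod 7 = 3

Thursday, December 31


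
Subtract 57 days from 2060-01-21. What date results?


Start: 2060-01-21, subtract 57 days
Back 21 days from January 21 reaches December 31, 2059 -> 36 left
December 2059 has 31 days -> back to November 30, 2059 -> 5 left
November 2059: 30 - 5 = 25 -> lands on November 25

Result: 2059-11-25


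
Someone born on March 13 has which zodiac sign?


Date: March 13
Conventional tropical zodiac dates: Pisces from February 19 onward; Aries starts March 21
March 13 falls within the Pisces range

Pisces


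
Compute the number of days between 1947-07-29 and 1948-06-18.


From 1947-07-29 to 1948-06-18
1947-07-29: days before July = 31 + 28 + 31 + 30 + 31 + 30 = 181 (1947 is not a leap year); day of year = 181 + 29 = 210
1948-06-18: days before June = 31 + 29 + 31 + 30 + 31 = 152 (1948 is a leap year); day of year = 152 + 18 = 170
Rest of 1947: 365 - 210 = 155
Total = 155 + 170 = 325

325 days


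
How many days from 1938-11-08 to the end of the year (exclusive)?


Day of year: 312 of 365
Remaining = 365 - 312

53 days


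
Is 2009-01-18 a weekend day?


Anchor: Jan 1, 2009. With p = 2009 - 1 = 2008: (p + p//4 - p//100 + p//400) mod 7 = (2008 + 502 - 20 + 5) mod 7 = 2495 mod 7 = 3 -> Thursday (Mon=0 ... Sun=6)
Day of year: 18; offset = 17
Weekday index = (3 + 17) mod 7 = 6 -> Sunday
Weekend days: Saturday, Sunday

Yes


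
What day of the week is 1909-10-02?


Date: October 2, 1909
Anchor: Jan 1, 1909. With p = 1909 - 1 = 1908: (p + p//4 - p//100 + p//400) mod 7 = (1908 + 477 - 19 + 4) mod 7 = 2370 mod 7 = 4 -> Friday (Mon=0 ... Sun=6)
Days before October (Jan-Sep): 273; offset = 273 + 2 - 1 = 274
Weekday index = (4 + 274) mod 7 = 5

Day of the week: Saturday


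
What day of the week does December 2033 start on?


Target: December 1, 2033
Anchor: Jan 1, 2033. With p = 2033 - 1 = 2032: (p + p//4 - p//100 + p//400) mod 7 = (2032 + 508 - 20 + 5) mod 7 = 2525 mod 7 = 5 -> Saturday (Mon=0 ... Sun=6)
Days before December (Jan-Nov): 334 days
Weekday index = (5 + 334) mod 7 = 3

Thursday


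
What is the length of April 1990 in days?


April 1990

30 days


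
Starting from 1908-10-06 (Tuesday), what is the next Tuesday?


Current: Tuesday
Target: Tuesday
Days ahead: 7

Next Tuesday: 1908-10-13


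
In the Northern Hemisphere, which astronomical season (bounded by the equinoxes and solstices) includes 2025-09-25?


Date: September 25
Astronomical Autumn (approx.; exact equinox/solstice day varies by year): September 22 to December 20
September 25 falls within the Autumn window

Autumn


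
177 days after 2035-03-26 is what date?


Start: 2035-03-26, add 177 days
March 2035 has 31 days: 31 - 26 = 5 days to March 31 -> 172 left
April 2035 has 30 days -> 142 left
May 2035 has 31 days -> 111 left
June 2035 has 30 days -> 81 left
July 2035 has 31 days -> 50 left
August 2035 has 31 days -> 19 left
September 2035: 19 <= 30 -> lands on September 19

Result: 2035-09-19


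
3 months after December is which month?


December is month 12
12 + 3 = 15; wrap: 15 - 12 = 3

March


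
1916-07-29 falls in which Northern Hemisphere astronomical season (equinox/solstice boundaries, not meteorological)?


Date: July 29
Astronomical Summer (approx.; exact equinox/solstice day varies by year): June 21 to September 21
July 29 falls within the Summer window

Summer


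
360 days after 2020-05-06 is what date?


Start: 2020-05-06, add 360 days
May 2020 has 31 days: 31 - 6 = 25 days to May 31 -> 335 left
June 2020 has 30 days -> 305 left
July 2020 has 31 days -> 274 left
August 2020 has 31 days -> 243 left
September 2020 has 30 days -> 213 left
October 2020 has 31 days -> 182 left
November 2020 has 30 days -> 152 left
December 2020 has 31 days -> 121 left
January 2021 has 31 days -> 90 left
February 2021 has 28 days -> 62 left
March 2021 has 31 days -> 31 left
April 2021 has 30 days -> 1 left
May 2021: 1 <= 31 -> lands on May 1

Result: 2021-05-01


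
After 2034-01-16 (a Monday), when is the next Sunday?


Current: Monday
Target: Sunday
Days ahead: 6

Next Sunday: 2034-01-22


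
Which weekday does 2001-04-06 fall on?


Date: April 6, 2001
Anchor: Jan 1, 2001. With p = 2001 - 1 = 2000: (p + p//4 - p//100 + p//400) mod 7 = (2000 + 500 - 20 + 5) mod 7 = 2485 mod 7 = 0 -> Monday (Mon=0 ... Sun=6)
Days before April (Jan-Mar): 90; offset = 90 + 6 - 1 = 95
Weekday index = (0 + 95) mod 7 = 4

Day of the week: Friday


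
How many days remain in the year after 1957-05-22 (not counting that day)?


Day of year: 142 of 365
Remaining = 365 - 142

223 days


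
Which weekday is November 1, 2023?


Target: November 1, 2023
Anchor: Jan 1, 2023. With p = 2023 - 1 = 2022: (p + p//4 - p//100 + p//400) mod 7 = (2022 + 505 - 20 + 5) mod 7 = 2512 mod 7 = 6 -> Sunday (Mon=0 ... Sun=6)
Days before November (Jan-Oct): 304 days
Weekday index = (6 + 304) mod 7 = 2

Wednesday


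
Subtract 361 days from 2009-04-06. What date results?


Start: 2009-04-06, subtract 361 days
Back 6 days from April 6 reaches March 31, 2009 -> 355 left
March 2009 has 31 days -> back to February 28, 2009 -> 324 left
February 2009 has 28 days -> back to January 31, 2009 -> 296 left
January 2009 has 31 days -> back to December 31, 2008 -> 265 left
December 2008 has 31 days -> back to November 30, 2008 -> 234 left
November 2008 has 30 days -> back to October 31, 2008 -> 204 left
October 2008 has 31 days -> back to September 30, 2008 -> 173 left
September 2008 has 30 days -> back to August 31, 2008 -> 143 left
August 2008 has 31 days -> back to July 31, 2008 -> 112 left
July 2008 has 31 days -> back to June 30, 2008 -> 81 left
June 2008 has 30 days -> back to May 31, 2008 -> 51 left
May 2008 has 31 days -> back to April 30, 2008 -> 20 left
April 2008: 30 - 20 = 10 -> lands on April 10

Result: 2008-04-10


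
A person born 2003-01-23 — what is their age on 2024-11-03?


Birth: 2003-01-23
Reference: 2024-11-03
Year difference: 2024 - 2003 = 21

21 years old


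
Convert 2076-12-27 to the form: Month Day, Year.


ISO 2076-12-27 parses as year=2076, month=12, day=27
Month 12 -> December

December 27, 2076


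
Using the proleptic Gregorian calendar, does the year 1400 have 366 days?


Gregorian leap year rule: divisible by 4, but not by 100, unless also by 400.
1400 is divisible by 100 but not 400 -> not a leap year

No


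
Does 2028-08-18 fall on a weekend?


Anchor: Jan 1, 2028. With p = 2028 - 1 = 2027: (p + p//4 - p//100 + p//400) mod 7 = (2027 + 506 - 20 + 5) mod 7 = 2518 mod 7 = 5 -> Saturday (Mon=0 ... Sun=6)
Day of year: 231; offset = 230
Weekday index = (5 + 230) mod 7 = 4 -> Friday
Weekend days: Saturday, Sunday

No


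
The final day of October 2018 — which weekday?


October 2018 has 31 days
Anchor: Jan 1, 2018. With p = 2018 - 1 = 2017: (p + p//4 - p//100 + p//400) mod 7 = (2017 + 504 - 20 + 5) mod 7 = 2506 mod 7 = 0 -> Monday (Mon=0 ... Sun=6)
Days before October (Jan-Sep): 273; October 1 index = (0 + 273) mod 7 = 0 -> Monday
Last day offset: 31 - 1 = 30 days
Weekday index = (0 + 30) mod 7 = 2

Wednesday, October 31


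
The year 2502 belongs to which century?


Century = (year - 1) // 100 + 1
= (2502 - 1) // 100 + 1
= 2501 // 100 + 1
= 25 + 1

26th century


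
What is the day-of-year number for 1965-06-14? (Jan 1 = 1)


Date: June 14, 1965
Days in months 1 through 5: 151
Plus 14 days in June

Day of year: 165


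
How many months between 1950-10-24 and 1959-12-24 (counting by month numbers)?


From October 1950 to December 1959
9 years * 12 = 108 months, plus 2 months = 110

110 months


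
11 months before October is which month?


October is month 10
10 - 11 = -1; wrap: -1 + 12 = 11

November


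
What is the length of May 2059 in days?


May 2059

31 days


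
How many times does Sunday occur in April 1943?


April 1943 has 30 days
Anchor: Jan 1, 1943. With p = 1943 - 1 = 1942: (p + p//4 - p//100 + p//400) mod 7 = (1942 + 485 - 19 + 4) mod 7 = 2412 mod 7 = 4 -> Friday (Mon=0 ... Sun=6)
Days before April (Jan-Mar): 90; April 1 index = (4 + 90) mod 7 = 3 -> Thursday
First Sunday is April 4
Sundays: 4, 11, 18, 25

4 Sundays


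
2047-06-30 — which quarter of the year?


Month: June (month 6)
Q1: Jan-Mar, Q2: Apr-Jun, Q3: Jul-Sep, Q4: Oct-Dec

Q2


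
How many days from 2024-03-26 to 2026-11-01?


From 2024-03-26 to 2026-11-01
2024-03-26: days before March = 31 + 29 = 60 (2024 is a leap year); day of year = 60 + 26 = 86
2026-11-01: days before November = 31 + 28 + 31 + 30 + 31 + 30 + 31 + 31 + 30 + 31 = 304 (2026 is not a leap year); day of year = 304 + 1 = 305
Rest of 2024: 366 - 86 = 280
Full years 2025 (365): 365
Total = 280 + 365 + 305 = 950

950 days


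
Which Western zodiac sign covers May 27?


Date: May 27
Conventional tropical zodiac dates: Gemini from May 21 onward; Cancer starts June 21
May 27 falls within the Gemini range

Gemini


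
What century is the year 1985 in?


Century = (year - 1) // 100 + 1
= (1985 - 1) // 100 + 1
= 1984 // 100 + 1
= 19 + 1

20th century


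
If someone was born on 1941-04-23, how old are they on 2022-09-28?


Birth: 1941-04-23
Reference: 2022-09-28
Year difference: 2022 - 1941 = 81

81 years old


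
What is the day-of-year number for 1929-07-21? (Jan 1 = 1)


Date: July 21, 1929
Days in months 1 through 6: 181
Plus 21 days in July

Day of year: 202


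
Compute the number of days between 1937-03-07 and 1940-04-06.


From 1937-03-07 to 1940-04-06
1937-03-07: days before March = 31 + 28 = 59 (1937 is not a leap year); day of year = 59 + 7 = 66
1940-04-06: days before April = 31 + 29 + 31 = 91 (1940 is a leap year); day of year = 91 + 6 = 97
Rest of 1937: 365 - 66 = 299
Full years 1938 (365), 1939 (365): 730
Total = 299 + 730 + 97 = 1126

1126 days


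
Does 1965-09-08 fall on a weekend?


Anchor: Jan 1, 1965. With p = 1965 - 1 = 1964: (p + p//4 - p//100 + p//400) mod 7 = (1964 + 491 - 19 + 4) mod 7 = 2440 mod 7 = 4 -> Friday (Mon=0 ... Sun=6)
Day of year: 251; offset = 250
Weekday index = (4 + 250) mod 7 = 2 -> Wednesday
Weekend days: Saturday, Sunday

No


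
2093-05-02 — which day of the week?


Date: May 2, 2093
Anchor: Jan 1, 2093. With p = 2093 - 1 = 2092: (p + p//4 - p//100 + p//400) mod 7 = (2092 + 523 - 20 + 5) mod 7 = 2600 mod 7 = 3 -> Thursday (Mon=0 ... Sun=6)
Days before May (Jan-Apr): 120; offset = 120 + 2 - 1 = 121
Weekday index = (3 + 121) mod 7 = 5

Day of the week: Saturday


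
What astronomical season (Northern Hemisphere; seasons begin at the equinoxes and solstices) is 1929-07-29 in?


Date: July 29
Astronomical Summer (approx.; exact equinox/solstice day varies by year): June 21 to September 21
July 29 falls within the Summer window

Summer
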